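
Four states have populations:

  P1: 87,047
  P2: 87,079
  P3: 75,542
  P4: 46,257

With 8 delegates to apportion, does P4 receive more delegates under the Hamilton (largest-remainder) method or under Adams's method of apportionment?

Adams

Hamilton: P1 2, P2 3, P3 2, P4 1.
Adams: P1 2, P2 2, P3 2, P4 2.
P4 gets 1 under Hamilton and 2 under Adams.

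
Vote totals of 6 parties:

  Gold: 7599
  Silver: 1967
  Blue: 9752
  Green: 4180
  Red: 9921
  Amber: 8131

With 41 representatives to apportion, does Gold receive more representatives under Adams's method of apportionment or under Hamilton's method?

Adams: Gold 8, Silver 2, Blue 9, Green 4, Red 10, Amber 8.
Hamilton: Gold 7, Silver 2, Blue 10, Green 4, Red 10, Amber 8.
Gold gets 8 under Adams and 7 under Hamilton.

Adams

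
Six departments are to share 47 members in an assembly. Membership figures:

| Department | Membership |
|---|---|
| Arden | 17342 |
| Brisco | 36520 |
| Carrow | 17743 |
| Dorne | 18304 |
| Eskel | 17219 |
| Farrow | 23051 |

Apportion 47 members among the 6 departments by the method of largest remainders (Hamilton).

Total 130179; standard divisor 130179/47 ≈ 2769.766.
Standard quotas: Arden 6.2612, Brisco 13.1852, Carrow 6.4060, Dorne 6.6085, Eskel 6.2168, Farrow 8.3224.
Lower quotas: Arden 6, Brisco 13, Carrow 6, Dorne 6, Eskel 6, Farrow 8 (sum 45, leaving 2 seats).
Remainders in descending order: Dorne 0.6085, Carrow 0.4060, Farrow 0.3224, Arden 0.2612, Eskel 0.2168, Brisco 0.1852.
The surplus seats go to Dorne, Carrow.

Arden 6; Brisco 13; Carrow 7; Dorne 7; Eskel 6; Farrow 8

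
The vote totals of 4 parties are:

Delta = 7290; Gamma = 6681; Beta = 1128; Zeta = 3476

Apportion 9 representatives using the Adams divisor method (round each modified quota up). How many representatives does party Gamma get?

3

Standard divisor 18575/9 ≈ 2063.889; standard quotas: Delta 3.532, Gamma 3.237, Beta 0.547, Zeta 1.684.
Rounding up gives 4, 4, 1, 2 = 11 seats, so the divisor must be adjusted.
With modified divisor 2900: modified quotas Delta 2.514, Gamma 2.304, Beta 0.389, Zeta 1.199.
Rounding up: Delta 3, Gamma 3, Beta 1, Zeta 2 (total 9).
Gamma receives 3.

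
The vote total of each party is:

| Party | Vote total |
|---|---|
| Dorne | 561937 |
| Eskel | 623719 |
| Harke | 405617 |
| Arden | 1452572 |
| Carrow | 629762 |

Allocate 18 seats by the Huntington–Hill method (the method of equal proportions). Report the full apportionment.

Dorne: 3, Eskel: 3, Harke: 2, Arden: 7, Carrow: 3

With divisor 209122: modified quotas Dorne 2.687, Eskel 2.983, Harke 1.940, Arden 6.946, Carrow 3.011.
Geometric-mean thresholds: Dorne √(2·3)=2.449, Eskel √(2·3)=2.449, Harke √(1·2)=1.414, Arden √(6·7)=6.481, Carrow √(3·4)=3.464.
Each quota rounded against its threshold gives Dorne 3, Eskel 3, Harke 2, Arden 7, Carrow 3 (total 18).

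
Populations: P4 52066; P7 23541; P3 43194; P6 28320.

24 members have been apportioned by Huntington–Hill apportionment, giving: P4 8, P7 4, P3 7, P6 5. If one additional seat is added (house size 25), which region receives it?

P4

Priority for the next seat is population ÷ (√(s·(s+1))).
Priorities: P4 6136.037, P7 5263.928, P3 5772.041, P6 5170.501.
Highest priority: P4.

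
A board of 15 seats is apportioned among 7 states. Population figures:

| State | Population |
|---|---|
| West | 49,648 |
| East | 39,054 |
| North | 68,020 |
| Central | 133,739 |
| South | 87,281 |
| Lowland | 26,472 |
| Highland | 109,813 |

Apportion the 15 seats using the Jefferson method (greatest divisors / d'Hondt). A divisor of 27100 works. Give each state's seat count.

With modified divisor 27100: modified quotas West 1.832, East 1.441, North 2.510, Central 4.935, South 3.221, Lowland 0.977, Highland 4.052.
Rounding down: West 1, East 1, North 2, Central 4, South 3, Lowland 0, Highland 4 (total 15).

West 1, East 1, North 2, Central 4, South 3, Lowland 0, Highland 4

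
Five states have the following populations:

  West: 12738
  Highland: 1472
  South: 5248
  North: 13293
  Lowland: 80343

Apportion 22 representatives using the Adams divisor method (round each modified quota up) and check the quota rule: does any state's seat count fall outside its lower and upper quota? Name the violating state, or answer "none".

Lowland

Standard quotas: West 2.478, Highland 0.286, South 1.021, North 2.586, Lowland 15.629.
Adams allocation: West 3, Highland 1, South 1, North 3, Lowland 14.
Lowland has quota 15.629 (lower 15, upper 16) but receives 14 — outside the quota interval.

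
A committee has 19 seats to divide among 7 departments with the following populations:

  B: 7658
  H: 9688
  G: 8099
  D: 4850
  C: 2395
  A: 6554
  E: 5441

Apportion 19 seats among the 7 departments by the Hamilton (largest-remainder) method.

Total 44685; standard divisor 44685/19 ≈ 2351.842.
Standard quotas: B 3.2562, H 4.1193, G 3.4437, D 2.0622, C 1.0184, A 2.7868, E 2.3135.
Lower quotas: B 3, H 4, G 3, D 2, C 1, A 2, E 2 (sum 17, leaving 2 seats).
Remainders in descending order: A 0.7868, G 0.4437, E 0.3135, B 0.2562, H 0.1193, D 0.0622, C 0.0184.
Largest remainders: A, G receive the extra seats.

B=3; H=4; G=4; D=2; C=1; A=3; E=2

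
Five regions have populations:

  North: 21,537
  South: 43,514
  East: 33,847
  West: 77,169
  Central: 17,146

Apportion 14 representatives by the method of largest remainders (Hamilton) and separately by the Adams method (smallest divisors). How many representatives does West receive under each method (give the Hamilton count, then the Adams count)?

Hamilton: North 2, South 3, East 2, West 6, Central 1.
Adams: North 2, South 3, East 2, West 5, Central 2.
West gets 6 under Hamilton and 5 under Adams.

6 and 5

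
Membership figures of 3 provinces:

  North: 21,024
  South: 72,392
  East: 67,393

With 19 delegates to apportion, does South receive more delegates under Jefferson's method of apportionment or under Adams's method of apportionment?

Jefferson

Jefferson: North 2, South 9, East 8.
Adams: North 3, South 8, East 8.
South gets 9 under Jefferson and 8 under Adams.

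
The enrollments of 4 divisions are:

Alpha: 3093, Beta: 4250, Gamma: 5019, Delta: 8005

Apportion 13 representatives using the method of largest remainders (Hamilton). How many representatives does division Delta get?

5

Total 20367; standard divisor 20367/13 ≈ 1566.692.
Standard quotas: Alpha 1.9742, Beta 2.7127, Gamma 3.2036, Delta 5.1095.
Lower quotas: Alpha 1, Beta 2, Gamma 3, Delta 5 (sum 11, leaving 2 seats).
Remainders in descending order: Alpha 0.9742, Beta 0.7127, Gamma 0.2036, Delta 0.1095.
The surplus seats go to Alpha, Beta.
Delta receives 5.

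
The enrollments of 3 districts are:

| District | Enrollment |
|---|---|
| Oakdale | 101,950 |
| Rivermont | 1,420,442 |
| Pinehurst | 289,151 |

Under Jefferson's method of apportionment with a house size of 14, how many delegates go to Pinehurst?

2

Standard divisor 1811543/14 ≈ 129395.929; standard quotas: Oakdale 0.788, Rivermont 10.977, Pinehurst 2.235.
Rounding down gives 0, 10, 2 = 12 seats, so the divisor must be adjusted.
With modified divisor 113800: modified quotas Oakdale 0.896, Rivermont 12.482, Pinehurst 2.541.
Rounding down: Oakdale 0, Rivermont 12, Pinehurst 2 (total 14).
Pinehurst receives 2.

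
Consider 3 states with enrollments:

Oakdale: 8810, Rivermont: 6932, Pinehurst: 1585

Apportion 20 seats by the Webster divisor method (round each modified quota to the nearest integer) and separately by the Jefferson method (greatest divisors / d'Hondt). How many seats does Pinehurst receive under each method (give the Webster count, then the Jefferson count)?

2 and 1

Webster: Oakdale 10, Rivermont 8, Pinehurst 2.
Jefferson: Oakdale 11, Rivermont 8, Pinehurst 1.
Pinehurst gets 2 under Webster and 1 under Jefferson.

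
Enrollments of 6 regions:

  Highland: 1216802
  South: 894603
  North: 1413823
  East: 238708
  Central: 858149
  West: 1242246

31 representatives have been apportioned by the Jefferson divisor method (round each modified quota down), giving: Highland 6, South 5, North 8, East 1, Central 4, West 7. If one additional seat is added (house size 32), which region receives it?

Highland

Priority for the next seat is population ÷ (current seats + 1).
Priorities: Highland 173828.857, South 149100.500, North 157091.444, East 119354.000, Central 171629.800, West 155280.750.
Highest priority: Highland.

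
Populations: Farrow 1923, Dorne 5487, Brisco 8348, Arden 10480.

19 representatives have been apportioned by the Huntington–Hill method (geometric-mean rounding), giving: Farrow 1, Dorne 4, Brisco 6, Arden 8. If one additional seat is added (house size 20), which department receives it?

Priority for the next seat is population ÷ (√(s·(s+1))).
Priorities: Farrow 1359.766, Dorne 1226.930, Brisco 1288.124, Arden 1235.080.
Highest priority: Farrow.

Farrow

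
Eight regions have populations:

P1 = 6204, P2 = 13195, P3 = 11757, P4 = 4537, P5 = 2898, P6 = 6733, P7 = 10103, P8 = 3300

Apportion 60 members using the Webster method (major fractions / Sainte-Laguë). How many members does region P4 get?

Standard divisor 58727/60 ≈ 978.783; standard quotas: P1 6.338, P2 13.481, P3 12.012, P4 4.635, P5 2.961, P6 6.879, P7 10.322, P8 3.372.
Rounding to the nearest integer gives 6, 13, 12, 5, 3, 7, 10, 3 = 59 seats, so the divisor must be adjusted.
With modified divisor 970: modified quotas P1 6.396, P2 13.603, P3 12.121, P4 4.677, P5 2.988, P6 6.941, P7 10.415, P8 3.402.
Rounding to the nearest integer: P1 6, P2 14, P3 12, P4 5, P5 3, P6 7, P7 10, P8 3 (total 60).
P4 receives 5.

5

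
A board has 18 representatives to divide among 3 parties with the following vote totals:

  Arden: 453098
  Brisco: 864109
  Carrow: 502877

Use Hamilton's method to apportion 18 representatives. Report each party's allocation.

Arden 4, Brisco 9, Carrow 5

Standard divisor: 1820084 ÷ 18 ≈ 101115.778.
Standard quotas: Arden 4.4810, Brisco 8.5457, Carrow 4.9733.
Lower quotas: Arden 4, Brisco 8, Carrow 4 (sum 16, leaving 2 seats).
Remainders in descending order: Carrow 0.9733, Brisco 0.5457, Arden 0.4810.
Largest remainders: Carrow, Brisco receive the extra seats.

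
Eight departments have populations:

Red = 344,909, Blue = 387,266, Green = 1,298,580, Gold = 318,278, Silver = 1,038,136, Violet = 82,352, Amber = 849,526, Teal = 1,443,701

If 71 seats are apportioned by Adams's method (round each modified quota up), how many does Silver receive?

13

Standard divisor 5762748/71 ≈ 81165.465; standard quotas: Red 4.249, Blue 4.771, Green 15.999, Gold 3.921, Silver 12.790, Violet 1.015, Amber 10.467, Teal 17.787.
Rounding up gives 5, 5, 16, 4, 13, 2, 11, 18 = 74 seats, so the divisor must be adjusted.
With modified divisor 85600: modified quotas Red 4.029, Blue 4.524, Green 15.170, Gold 3.718, Silver 12.128, Violet 0.962, Amber 9.924, Teal 16.866.
Rounding up: Red 5, Blue 5, Green 16, Gold 4, Silver 13, Violet 1, Amber 10, Teal 17 (total 71).
Silver receives 13.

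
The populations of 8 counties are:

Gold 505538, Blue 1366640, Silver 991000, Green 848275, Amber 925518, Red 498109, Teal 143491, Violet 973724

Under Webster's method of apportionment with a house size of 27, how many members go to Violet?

Standard divisor 6252295/27 ≈ 231566.481; standard quotas: Gold 2.183, Blue 5.902, Silver 4.280, Green 3.663, Amber 3.997, Red 2.151, Teal 0.620, Violet 4.205.
Rounding to the nearest integer gives Gold 2, Blue 6, Silver 4, Green 4, Amber 4, Red 2, Teal 1, Violet 4 — total 27, matching the house size, so no adjustment is needed.
Violet receives 4.

4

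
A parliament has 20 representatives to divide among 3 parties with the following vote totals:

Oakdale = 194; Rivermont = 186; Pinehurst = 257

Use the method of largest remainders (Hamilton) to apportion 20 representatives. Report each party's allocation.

Oakdale 6, Rivermont 6, Pinehurst 8

Standard divisor: 637 ÷ 20 ≈ 31.85.
Standard quotas: Oakdale 6.091, Rivermont 5.840, Pinehurst 8.069.
Lower quotas: Oakdale 6, Rivermont 5, Pinehurst 8 (sum 19, leaving 1 seat).
Remainders in descending order: Rivermont 0.840, Oakdale 0.091, Pinehurst 0.069.
The surplus seat goes to Rivermont.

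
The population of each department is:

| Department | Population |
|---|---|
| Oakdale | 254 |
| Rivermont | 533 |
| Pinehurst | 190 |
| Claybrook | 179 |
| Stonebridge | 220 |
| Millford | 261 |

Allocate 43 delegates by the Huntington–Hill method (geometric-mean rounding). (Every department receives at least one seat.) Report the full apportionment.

Oakdale: 6; Rivermont: 14; Pinehurst: 5; Claybrook: 5; Stonebridge: 6; Millford: 7

With divisor 39.4: modified quotas Oakdale 6.447, Rivermont 13.528, Pinehurst 4.822, Claybrook 4.543, Stonebridge 5.584, Millford 6.624.
Geometric-mean thresholds: Oakdale √(6·7)=6.481, Rivermont √(13·14)=13.491, Pinehurst √(4·5)=4.472, Claybrook √(4·5)=4.472, Stonebridge √(5·6)=5.477, Millford √(6·7)=6.481.
Each quota rounded against its threshold gives Oakdale 6, Rivermont 14, Pinehurst 5, Claybrook 5, Stonebridge 6, Millford 7 (total 43).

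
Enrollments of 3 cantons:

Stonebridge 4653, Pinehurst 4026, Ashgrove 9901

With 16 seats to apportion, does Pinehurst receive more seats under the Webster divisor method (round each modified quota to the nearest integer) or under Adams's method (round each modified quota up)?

Webster: Stonebridge 4, Pinehurst 3, Ashgrove 9.
Adams: Stonebridge 4, Pinehurst 4, Ashgrove 8.
Pinehurst gets 3 under Webster and 4 under Adams.

Adams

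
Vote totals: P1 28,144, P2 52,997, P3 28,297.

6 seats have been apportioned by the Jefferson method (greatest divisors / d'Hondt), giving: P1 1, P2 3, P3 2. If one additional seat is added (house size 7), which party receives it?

Priority for the next seat is population ÷ (current seats + 1).
Priorities: P1 14072.000, P2 13249.250, P3 9432.333.
Highest priority: P1.

P1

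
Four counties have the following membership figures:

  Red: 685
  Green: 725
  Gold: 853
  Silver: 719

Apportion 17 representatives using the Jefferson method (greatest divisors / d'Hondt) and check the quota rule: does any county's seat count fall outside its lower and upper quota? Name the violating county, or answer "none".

Standard quotas: Red 3.905, Green 4.133, Gold 4.863, Silver 4.099.
Jefferson allocation: Red 4, Green 4, Gold 5, Silver 4.
Every allocation lies between the lower and upper quota.

none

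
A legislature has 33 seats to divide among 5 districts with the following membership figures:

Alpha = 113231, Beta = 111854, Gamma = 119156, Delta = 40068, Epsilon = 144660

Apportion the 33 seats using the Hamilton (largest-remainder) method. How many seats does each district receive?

Total 528969; standard divisor 528969/33 ≈ 16029.364.
Standard quotas: Alpha 7.0640, Beta 6.9781, Gamma 7.4336, Delta 2.4997, Epsilon 9.0247.
Lower quotas: Alpha 7, Beta 6, Gamma 7, Delta 2, Epsilon 9 (sum 31, leaving 2 seats).
Remainders in descending order: Beta 0.9781, Delta 0.4997, Gamma 0.4336, Alpha 0.0640, Epsilon 0.0247.
The surplus seats go to Beta, Delta.

Alpha 7, Beta 7, Gamma 7, Delta 3, Epsilon 9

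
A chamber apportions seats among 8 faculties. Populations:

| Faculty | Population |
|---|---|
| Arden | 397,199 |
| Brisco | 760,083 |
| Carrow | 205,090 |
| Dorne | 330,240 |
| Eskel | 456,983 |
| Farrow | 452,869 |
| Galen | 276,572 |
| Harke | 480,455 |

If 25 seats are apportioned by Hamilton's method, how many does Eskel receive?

3

Standard divisor: 3359491 ÷ 25 ≈ 134379.64.
Standard quotas: Arden 2.9558, Brisco 5.6562, Carrow 1.5262, Dorne 2.4575, Eskel 3.4007, Farrow 3.3701, Galen 2.0581, Harke 3.5754.
Lower quotas: Arden 2, Brisco 5, Carrow 1, Dorne 2, Eskel 3, Farrow 3, Galen 2, Harke 3 (sum 21, leaving 4 seats).
Remainders in descending order: Arden 0.9558, Brisco 0.6562, Harke 0.5754, Carrow 0.5262, Dorne 0.4575, Eskel 0.4007, Farrow 0.3701, Galen 0.0581.
Largest remainders: Arden, Brisco, Harke, Carrow receive the extra seats.
Eskel receives 3.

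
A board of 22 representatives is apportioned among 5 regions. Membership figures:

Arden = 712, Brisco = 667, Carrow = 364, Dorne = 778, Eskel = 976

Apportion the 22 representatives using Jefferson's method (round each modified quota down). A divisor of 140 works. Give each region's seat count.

Arden: 5, Brisco: 4, Carrow: 2, Dorne: 5, Eskel: 6

With modified divisor 140: modified quotas Arden 5.086, Brisco 4.764, Carrow 2.600, Dorne 5.557, Eskel 6.971.
Rounding down: Arden 5, Brisco 4, Carrow 2, Dorne 5, Eskel 6 (total 22).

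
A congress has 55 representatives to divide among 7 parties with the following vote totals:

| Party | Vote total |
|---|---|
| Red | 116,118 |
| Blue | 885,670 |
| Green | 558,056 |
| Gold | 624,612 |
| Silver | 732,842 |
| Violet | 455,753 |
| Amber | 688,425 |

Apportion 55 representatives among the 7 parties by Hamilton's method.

The standard divisor is 4061476/55 ≈ 73845.018.
Standard quotas: Red 1.5725, Blue 11.9936, Green 7.5571, Gold 8.4584, Silver 9.9241, Violet 6.1718, Amber 9.3226.
Lower quotas: Red 1, Blue 11, Green 7, Gold 8, Silver 9, Violet 6, Amber 9 (sum 51, leaving 4 seats).
Remainders in descending order: Blue 0.9936, Silver 0.9241, Red 0.5725, Green 0.5571, Gold 0.4584, Amber 0.3226, Violet 0.1718.
The surplus seats go to Blue, Silver, Red, Green.

Red=2, Blue=12, Green=8, Gold=8, Silver=10, Violet=6, Amber=9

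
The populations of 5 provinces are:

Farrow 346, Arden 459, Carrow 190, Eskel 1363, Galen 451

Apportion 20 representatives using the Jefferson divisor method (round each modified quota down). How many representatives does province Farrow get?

2

Standard divisor 2809/20 ≈ 140.45; standard quotas: Farrow 2.464, Arden 3.268, Carrow 1.353, Eskel 9.705, Galen 3.211.
Rounding down gives 2, 3, 1, 9, 3 = 18 seats, so the divisor must be adjusted.
With modified divisor 120: modified quotas Farrow 2.883, Arden 3.825, Carrow 1.583, Eskel 11.358, Galen 3.758.
Rounding down: Farrow 2, Arden 3, Carrow 1, Eskel 11, Galen 3 (total 20).
Farrow receives 2.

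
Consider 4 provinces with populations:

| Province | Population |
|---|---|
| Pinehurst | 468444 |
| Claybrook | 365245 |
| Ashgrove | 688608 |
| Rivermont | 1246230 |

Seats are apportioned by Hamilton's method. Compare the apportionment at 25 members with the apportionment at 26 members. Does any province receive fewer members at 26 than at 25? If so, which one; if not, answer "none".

At 25 seats: Pinehurst 4, Claybrook 4, Ashgrove 6, Rivermont 11.
At 26 seats: Pinehurst 4, Claybrook 3, Ashgrove 7, Rivermont 12.
Claybrook drops from 4 to 3.

Claybrook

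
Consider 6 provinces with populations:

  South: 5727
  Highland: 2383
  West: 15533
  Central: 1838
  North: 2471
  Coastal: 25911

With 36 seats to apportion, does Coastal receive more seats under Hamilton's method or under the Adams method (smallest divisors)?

Hamilton: South 4, Highland 2, West 10, Central 1, North 2, Coastal 17.
Adams: South 4, Highland 2, West 10, Central 2, North 2, Coastal 16.
Coastal gets 17 under Hamilton and 16 under Adams.

Hamilton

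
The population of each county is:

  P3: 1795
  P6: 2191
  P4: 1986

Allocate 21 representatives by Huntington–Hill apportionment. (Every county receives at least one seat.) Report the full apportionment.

With divisor 285: modified quotas P3 6.298, P6 7.688, P4 6.968.
Geometric-mean thresholds: P3 √(6·7)=6.481, P6 √(7·8)=7.483, P4 √(6·7)=6.481.
Each quota rounded against its threshold gives P3 6, P6 8, P4 7 (total 21).

P3 6, P6 8, P4 7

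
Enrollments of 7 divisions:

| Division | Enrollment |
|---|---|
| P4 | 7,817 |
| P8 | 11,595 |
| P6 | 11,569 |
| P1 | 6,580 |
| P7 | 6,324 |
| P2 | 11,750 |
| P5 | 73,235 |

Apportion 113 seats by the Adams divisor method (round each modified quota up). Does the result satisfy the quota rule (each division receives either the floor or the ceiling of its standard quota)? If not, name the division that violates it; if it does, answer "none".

P5

Standard quotas: P4 6.854, P8 10.167, P6 10.144, P1 5.770, P7 5.545, P2 10.303, P5 64.216.
Adams allocation: P4 7, P8 10, P6 10, P1 6, P7 6, P2 11, P5 63.
P5 has quota 64.216 (lower 64, upper 65) but receives 63 — outside the quota interval.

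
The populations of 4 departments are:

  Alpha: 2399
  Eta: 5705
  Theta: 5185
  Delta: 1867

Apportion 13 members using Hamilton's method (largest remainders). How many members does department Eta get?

Total 15156; standard divisor 15156/13 ≈ 1165.846.
Standard quotas: Alpha 2.0577, Eta 4.8934, Theta 4.4474, Delta 1.6014.
Lower quotas: Alpha 2, Eta 4, Theta 4, Delta 1 (sum 11, leaving 2 seats).
Remainders in descending order: Eta 0.8934, Delta 0.6014, Theta 0.4474, Alpha 0.0577.
The surplus seats go to Eta, Delta.
Eta receives 5.

5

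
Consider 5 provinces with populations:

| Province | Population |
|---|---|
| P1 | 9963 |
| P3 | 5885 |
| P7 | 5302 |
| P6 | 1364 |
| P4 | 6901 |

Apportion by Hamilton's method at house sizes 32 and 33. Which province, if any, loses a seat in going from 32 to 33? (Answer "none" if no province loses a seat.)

At 32 seats: P1 11, P3 6, P7 6, P6 1, P4 8.
At 33 seats: P1 11, P3 7, P7 6, P6 1, P4 8.
No province's allocation decreased.

none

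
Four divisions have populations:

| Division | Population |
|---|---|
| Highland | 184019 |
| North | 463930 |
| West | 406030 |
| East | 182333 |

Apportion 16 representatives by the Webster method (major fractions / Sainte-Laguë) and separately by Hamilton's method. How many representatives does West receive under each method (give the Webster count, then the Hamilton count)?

6 and 5

Webster: Highland 2, North 6, West 6, East 2.
Hamilton: Highland 3, North 6, West 5, East 2.
West gets 6 under Webster and 5 under Hamilton.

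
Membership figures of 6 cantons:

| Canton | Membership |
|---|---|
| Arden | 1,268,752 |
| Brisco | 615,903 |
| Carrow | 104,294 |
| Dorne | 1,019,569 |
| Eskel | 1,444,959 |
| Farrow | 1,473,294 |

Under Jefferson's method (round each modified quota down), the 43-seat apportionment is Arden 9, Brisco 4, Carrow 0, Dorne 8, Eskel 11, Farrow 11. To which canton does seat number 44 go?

Arden

Priority for the next seat is population ÷ (current seats + 1).
Priorities: Arden 126875.200, Brisco 123180.600, Carrow 104294.000, Dorne 113285.444, Eskel 120413.250, Farrow 122774.500.
Highest priority: Arden.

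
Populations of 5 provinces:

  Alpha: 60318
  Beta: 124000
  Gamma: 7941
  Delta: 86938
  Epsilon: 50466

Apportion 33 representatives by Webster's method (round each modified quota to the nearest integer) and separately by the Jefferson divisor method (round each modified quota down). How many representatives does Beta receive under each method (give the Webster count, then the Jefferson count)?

Webster: Alpha 6, Beta 12, Gamma 1, Delta 9, Epsilon 5.
Jefferson: Alpha 6, Beta 13, Gamma 0, Delta 9, Epsilon 5.
Beta gets 12 under Webster and 13 under Jefferson.

12 and 13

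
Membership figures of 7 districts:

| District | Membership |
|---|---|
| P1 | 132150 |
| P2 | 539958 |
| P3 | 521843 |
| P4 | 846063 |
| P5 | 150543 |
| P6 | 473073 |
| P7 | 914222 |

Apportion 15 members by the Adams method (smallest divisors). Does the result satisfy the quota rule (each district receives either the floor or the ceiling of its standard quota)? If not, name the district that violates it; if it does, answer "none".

none

Standard quotas: P1 0.554, P2 2.264, P3 2.188, P4 3.547, P5 0.631, P6 1.983, P7 3.833.
Adams allocation: P1 1, P2 2, P3 2, P4 3, P5 1, P6 2, P7 4.
Every allocation lies between the lower and upper quota.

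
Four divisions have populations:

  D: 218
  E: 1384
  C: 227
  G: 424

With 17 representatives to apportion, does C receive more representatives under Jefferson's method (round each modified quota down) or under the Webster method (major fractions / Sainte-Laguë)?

Webster

Jefferson: D 1, E 12, C 1, G 3.
Webster: D 2, E 10, C 2, G 3.
C gets 1 under Jefferson and 2 under Webster.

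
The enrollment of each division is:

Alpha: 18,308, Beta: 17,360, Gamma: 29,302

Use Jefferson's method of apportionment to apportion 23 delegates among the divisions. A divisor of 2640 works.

With modified divisor 2640: modified quotas Alpha 6.935, Beta 6.576, Gamma 11.099.
Rounding down: Alpha 6, Beta 6, Gamma 11 (total 23).

Alpha: 6, Beta: 6, Gamma: 11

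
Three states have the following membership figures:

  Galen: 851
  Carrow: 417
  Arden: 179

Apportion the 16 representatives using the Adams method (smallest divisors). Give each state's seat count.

Standard divisor 1447/16 ≈ 90.438; standard quotas: Galen 9.410, Carrow 4.611, Arden 1.979.
Rounding up gives 10, 5, 2 = 17 seats, so the divisor must be adjusted.
With modified divisor 100: modified quotas Galen 8.510, Carrow 4.170, Arden 1.790.
Rounding up: Galen 9, Carrow 5, Arden 2 (total 16).

Galen 9, Carrow 5, Arden 2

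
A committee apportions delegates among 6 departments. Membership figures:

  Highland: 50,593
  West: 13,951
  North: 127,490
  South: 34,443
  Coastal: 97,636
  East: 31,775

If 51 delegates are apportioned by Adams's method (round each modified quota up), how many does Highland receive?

Standard divisor 355888/51 ≈ 6978.196; standard quotas: Highland 7.250, West 1.999, North 18.270, South 4.936, Coastal 13.992, East 4.553.
Rounding up gives 8, 2, 19, 5, 14, 5 = 53 seats, so the divisor must be adjusted.
With modified divisor 7400: modified quotas Highland 6.837, West 1.885, North 17.228, South 4.654, Coastal 13.194, East 4.294.
Rounding up: Highland 7, West 2, North 18, South 5, Coastal 14, East 5 (total 51).
Highland receives 7.

7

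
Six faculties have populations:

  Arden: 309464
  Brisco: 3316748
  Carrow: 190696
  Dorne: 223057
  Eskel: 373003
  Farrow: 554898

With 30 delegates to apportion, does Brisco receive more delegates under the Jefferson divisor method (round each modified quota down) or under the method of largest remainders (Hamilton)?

Jefferson

Jefferson: Arden 2, Brisco 21, Carrow 1, Dorne 1, Eskel 2, Farrow 3.
Hamilton: Arden 2, Brisco 20, Carrow 1, Dorne 1, Eskel 2, Farrow 4.
Brisco gets 21 under Jefferson and 20 under Hamilton.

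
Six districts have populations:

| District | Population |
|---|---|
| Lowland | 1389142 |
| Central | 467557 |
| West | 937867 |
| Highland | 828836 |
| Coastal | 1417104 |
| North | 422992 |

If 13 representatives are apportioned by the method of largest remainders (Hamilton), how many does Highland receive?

Standard divisor: 5463498 ÷ 13 ≈ 420269.077.
Standard quotas: Lowland 3.3054, Central 1.1125, West 2.2316, Highland 1.9722, Coastal 3.3719, North 1.0065.
Lower quotas: Lowland 3, Central 1, West 2, Highland 1, Coastal 3, North 1 (sum 11, leaving 2 seats).
Remainders in descending order: Highland 0.9722, Coastal 0.3719, Lowland 0.3054, West 0.2316, Central 0.1125, North 0.0065.
Largest remainders: Highland, Coastal receive the extra seats.
Highland receives 2.

2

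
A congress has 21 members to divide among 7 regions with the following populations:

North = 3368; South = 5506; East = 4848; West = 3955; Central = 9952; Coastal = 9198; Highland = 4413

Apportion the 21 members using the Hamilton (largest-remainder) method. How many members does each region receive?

North=2; South=3; East=2; West=2; Central=5; Coastal=5; Highland=2

Standard divisor: 41240 ÷ 21 ≈ 1963.81.
Standard quotas: North 1.7150, South 2.8037, East 2.4687, West 2.0139, Central 5.0677, Coastal 4.6838, Highland 2.2472.
Lower quotas: North 1, South 2, East 2, West 2, Central 5, Coastal 4, Highland 2 (sum 18, leaving 3 seats).
Remainders in descending order: South 0.8037, North 0.7150, Coastal 0.6838, East 0.4687, Highland 0.2472, Central 0.0677, West 0.0139.
Largest remainders: South, North, Coastal receive the extra seats.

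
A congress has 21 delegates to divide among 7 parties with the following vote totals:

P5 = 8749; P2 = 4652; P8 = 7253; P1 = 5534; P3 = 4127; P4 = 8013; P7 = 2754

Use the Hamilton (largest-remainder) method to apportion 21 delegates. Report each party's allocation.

P5=5; P2=2; P8=4; P1=3; P3=2; P4=4; P7=1

Standard divisor: 41082 ÷ 21 ≈ 1956.286.
Standard quotas: P5 4.4723, P2 2.3780, P8 3.7075, P1 2.8288, P3 2.1096, P4 4.0960, P7 1.4078.
Lower quotas: P5 4, P2 2, P8 3, P1 2, P3 2, P4 4, P7 1 (sum 18, leaving 3 seats).
Remainders in descending order: P1 0.8288, P8 0.7075, P5 0.4723, P7 0.4078, P2 0.3780, P3 0.1096, P4 0.0960.
The surplus seats go to P1, P8, P5.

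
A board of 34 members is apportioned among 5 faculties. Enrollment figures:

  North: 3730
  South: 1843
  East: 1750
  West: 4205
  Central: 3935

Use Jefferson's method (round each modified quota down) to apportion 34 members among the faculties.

North 8, South 4, East 4, West 9, Central 9

Standard divisor 15463/34 ≈ 454.794; standard quotas: North 8.202, South 4.052, East 3.848, West 9.246, Central 8.652.
Rounding down gives 8, 4, 3, 9, 8 = 32 seats, so the divisor must be adjusted.
With modified divisor 430: modified quotas North 8.674, South 4.286, East 4.070, West 9.779, Central 9.151.
Rounding down: North 8, South 4, East 4, West 9, Central 9 (total 34).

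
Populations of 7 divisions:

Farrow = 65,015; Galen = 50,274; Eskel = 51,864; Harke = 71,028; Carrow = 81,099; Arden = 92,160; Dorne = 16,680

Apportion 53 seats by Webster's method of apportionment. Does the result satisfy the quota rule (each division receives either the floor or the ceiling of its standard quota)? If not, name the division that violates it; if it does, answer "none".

Standard quotas: Farrow 8.049, Galen 6.224, Eskel 6.421, Harke 8.793, Carrow 10.040, Arden 11.409, Dorne 2.065.
Webster allocation: Farrow 8, Galen 6, Eskel 6, Harke 9, Carrow 10, Arden 12, Dorne 2.
Every allocation lies between the lower and upper quota.

none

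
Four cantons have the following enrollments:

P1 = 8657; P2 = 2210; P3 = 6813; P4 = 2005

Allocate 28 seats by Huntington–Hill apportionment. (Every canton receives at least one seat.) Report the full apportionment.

With divisor 706: modified quotas P1 12.262, P2 3.130, P3 9.650, P4 2.840.
Geometric-mean thresholds: P1 √(12·13)=12.490, P2 √(3·4)=3.464, P3 √(9·10)=9.487, P4 √(2·3)=2.449.
Each quota rounded against its threshold gives P1 12, P2 3, P3 10, P4 3 (total 28).

P1 12, P2 3, P3 10, P4 3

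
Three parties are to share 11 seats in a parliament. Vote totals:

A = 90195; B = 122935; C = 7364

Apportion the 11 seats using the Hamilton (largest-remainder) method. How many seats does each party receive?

A: 5, B: 6, C: 0

Total 220494; standard divisor 220494/11 ≈ 20044.909.
Standard quotas: A 4.4996, B 6.1330, C 0.3674.
Lower quotas: A 4, B 6, C 0 (sum 10, leaving 1 seat).
Remainders in descending order: A 0.4996, C 0.3674, B 0.1330.
Largest remainder: A receives the extra seat.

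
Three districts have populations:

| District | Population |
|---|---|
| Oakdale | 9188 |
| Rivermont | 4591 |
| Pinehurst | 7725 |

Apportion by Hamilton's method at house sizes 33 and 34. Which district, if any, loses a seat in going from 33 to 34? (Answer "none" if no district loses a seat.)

none

At 33 seats: Oakdale 14, Rivermont 7, Pinehurst 12.
At 34 seats: Oakdale 15, Rivermont 7, Pinehurst 12.
No district's allocation decreased.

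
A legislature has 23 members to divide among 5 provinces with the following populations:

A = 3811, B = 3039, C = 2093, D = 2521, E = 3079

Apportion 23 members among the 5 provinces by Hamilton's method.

A: 6, B: 5, C: 3, D: 4, E: 5

Standard divisor: 14543 ÷ 23 ≈ 632.304.
Standard quotas: A 6.027, B 4.806, C 3.310, D 3.987, E 4.869.
Lower quotas: A 6, B 4, C 3, D 3, E 4 (sum 20, leaving 3 seats).
Remainders in descending order: D 0.987, E 0.869, B 0.806, C 0.310, A 0.027.
Largest remainders: D, E, B receive the extra seats.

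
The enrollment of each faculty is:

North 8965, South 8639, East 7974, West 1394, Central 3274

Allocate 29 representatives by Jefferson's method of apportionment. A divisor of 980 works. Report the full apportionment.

With modified divisor 980: modified quotas North 9.148, South 8.815, East 8.137, West 1.422, Central 3.341.
Rounding down: North 9, South 8, East 8, West 1, Central 3 (total 29).

North=9, South=8, East=8, West=1, Central=3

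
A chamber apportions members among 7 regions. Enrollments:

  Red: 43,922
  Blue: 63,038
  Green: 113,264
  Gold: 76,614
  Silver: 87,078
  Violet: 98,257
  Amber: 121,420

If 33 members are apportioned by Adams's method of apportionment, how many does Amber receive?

Standard divisor 603593/33 ≈ 18290.697; standard quotas: Red 2.401, Blue 3.446, Green 6.192, Gold 4.189, Silver 4.761, Violet 5.372, Amber 6.638.
Rounding up gives 3, 4, 7, 5, 5, 6, 7 = 37 seats, so the divisor must be adjusted.
With modified divisor 20600: modified quotas Red 2.132, Blue 3.060, Green 5.498, Gold 3.719, Silver 4.227, Violet 4.770, Amber 5.894.
Rounding up: Red 3, Blue 4, Green 6, Gold 4, Silver 5, Violet 5, Amber 6 (total 33).
Amber receives 6.

6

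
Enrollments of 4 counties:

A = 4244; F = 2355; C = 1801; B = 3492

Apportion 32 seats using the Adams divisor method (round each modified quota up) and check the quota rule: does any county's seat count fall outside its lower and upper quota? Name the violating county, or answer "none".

none

Standard quotas: A 11.420, F 6.337, C 4.846, B 9.397.
Adams allocation: A 11, F 7, C 5, B 9.
Every allocation lies between the lower and upper quota.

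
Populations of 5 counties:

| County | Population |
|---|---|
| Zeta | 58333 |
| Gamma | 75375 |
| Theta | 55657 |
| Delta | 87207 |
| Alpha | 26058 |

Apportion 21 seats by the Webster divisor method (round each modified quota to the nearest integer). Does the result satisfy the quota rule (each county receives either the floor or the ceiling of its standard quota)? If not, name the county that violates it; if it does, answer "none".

none

Standard quotas: Zeta 4.048, Gamma 5.230, Theta 3.862, Delta 6.051, Alpha 1.808.
Webster allocation: Zeta 4, Gamma 5, Theta 4, Delta 6, Alpha 2.
Every allocation lies between the lower and upper quota.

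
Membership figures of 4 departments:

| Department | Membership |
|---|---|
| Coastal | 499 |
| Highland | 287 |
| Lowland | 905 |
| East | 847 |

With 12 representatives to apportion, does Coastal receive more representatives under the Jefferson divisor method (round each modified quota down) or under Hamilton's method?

Jefferson: Coastal 2, Highland 1, Lowland 5, East 4.
Hamilton: Coastal 3, Highland 1, Lowland 4, East 4.
Coastal gets 2 under Jefferson and 3 under Hamilton.

Hamilton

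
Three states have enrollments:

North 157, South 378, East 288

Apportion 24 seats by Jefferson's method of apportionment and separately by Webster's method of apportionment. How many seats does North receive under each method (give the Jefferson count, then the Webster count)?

4 and 5

Jefferson: North 4, South 11, East 9.
Webster: North 5, South 11, East 8.
North gets 4 under Jefferson and 5 under Webster.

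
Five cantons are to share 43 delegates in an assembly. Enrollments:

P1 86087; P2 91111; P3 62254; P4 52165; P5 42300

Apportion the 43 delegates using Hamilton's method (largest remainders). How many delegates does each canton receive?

Standard divisor: 333917 ÷ 43 ≈ 7765.512.
Standard quotas: P1 11.0858, P2 11.7328, P3 8.0167, P4 6.7175, P5 5.4472.
Lower quotas: P1 11, P2 11, P3 8, P4 6, P5 5 (sum 41, leaving 2 seats).
Remainders in descending order: P2 0.7328, P4 0.7175, P5 0.4472, P1 0.0858, P3 0.0167.
Largest remainders: P2, P4 receive the extra seats.

P1 11, P2 12, P3 8, P4 7, P5 5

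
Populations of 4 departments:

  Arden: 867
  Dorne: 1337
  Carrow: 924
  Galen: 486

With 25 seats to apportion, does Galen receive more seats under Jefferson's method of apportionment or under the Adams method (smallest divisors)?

Jefferson: Arden 6, Dorne 10, Carrow 6, Galen 3.
Adams: Arden 6, Dorne 9, Carrow 6, Galen 4.
Galen gets 3 under Jefferson and 4 under Adams.

Adams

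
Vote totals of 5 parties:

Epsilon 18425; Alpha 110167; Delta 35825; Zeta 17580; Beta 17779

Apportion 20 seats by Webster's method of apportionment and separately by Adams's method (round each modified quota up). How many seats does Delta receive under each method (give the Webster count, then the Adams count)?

Webster: Epsilon 2, Alpha 11, Delta 3, Zeta 2, Beta 2.
Adams: Epsilon 2, Alpha 10, Delta 4, Zeta 2, Beta 2.
Delta gets 3 under Webster and 4 under Adams.

3 and 4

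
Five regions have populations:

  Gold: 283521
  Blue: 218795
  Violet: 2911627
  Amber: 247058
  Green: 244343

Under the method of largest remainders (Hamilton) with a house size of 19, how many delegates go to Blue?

1

The standard divisor is 3905344/19 ≈ 205544.421.
Standard quotas: Gold 1.3794, Blue 1.0645, Violet 14.1654, Amber 1.2020, Green 1.1888.
Lower quotas: Gold 1, Blue 1, Violet 14, Amber 1, Green 1 (sum 18, leaving 1 seat).
Remainders in descending order: Gold 0.3794, Amber 0.2020, Green 0.1888, Violet 0.1654, Blue 0.0645.
Largest remainder: Gold receives the extra seat.
Blue receives 1.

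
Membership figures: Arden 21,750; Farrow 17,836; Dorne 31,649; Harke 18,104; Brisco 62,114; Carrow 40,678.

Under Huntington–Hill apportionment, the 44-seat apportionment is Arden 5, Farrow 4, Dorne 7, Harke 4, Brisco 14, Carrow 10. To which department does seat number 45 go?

Priority for the next seat is population ÷ (√(s·(s+1))).
Priorities: Arden 3970.989, Farrow 3988.251, Dorne 4229.276, Harke 4048.177, Brisco 4286.273, Carrow 3878.495.
Highest priority: Brisco.

Brisco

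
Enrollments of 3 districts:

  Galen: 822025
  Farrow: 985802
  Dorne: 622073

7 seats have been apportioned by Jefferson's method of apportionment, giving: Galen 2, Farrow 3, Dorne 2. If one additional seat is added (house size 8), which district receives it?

Galen

Priority for the next seat is population ÷ (current seats + 1).
Priorities: Galen 274008.333, Farrow 246450.500, Dorne 207357.667.
Highest priority: Galen.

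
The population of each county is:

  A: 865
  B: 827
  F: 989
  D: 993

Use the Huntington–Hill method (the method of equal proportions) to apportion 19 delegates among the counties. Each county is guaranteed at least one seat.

A 5; B 4; F 5; D 5

With divisor 189: modified quotas A 4.577, B 4.376, F 5.233, D 5.254.
Geometric-mean thresholds: A √(4·5)=4.472, B √(4·5)=4.472, F √(5·6)=5.477, D √(5·6)=5.477.
Each quota rounded against its threshold gives A 5, B 4, F 5, D 5 (total 19).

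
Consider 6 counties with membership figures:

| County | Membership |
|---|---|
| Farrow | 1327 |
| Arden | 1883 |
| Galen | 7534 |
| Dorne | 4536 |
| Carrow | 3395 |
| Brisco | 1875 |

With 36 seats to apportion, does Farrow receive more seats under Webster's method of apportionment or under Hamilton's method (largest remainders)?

Webster: Farrow 2, Arden 3, Galen 14, Dorne 8, Carrow 6, Brisco 3.
Hamilton: Farrow 3, Arden 3, Galen 13, Dorne 8, Carrow 6, Brisco 3.
Farrow gets 2 under Webster and 3 under Hamilton.

Hamilton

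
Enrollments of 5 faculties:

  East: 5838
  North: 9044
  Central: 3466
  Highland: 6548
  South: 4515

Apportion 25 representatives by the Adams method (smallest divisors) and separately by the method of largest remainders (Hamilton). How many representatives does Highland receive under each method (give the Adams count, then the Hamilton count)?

6 and 5

Adams: East 5, North 7, Central 3, Highland 6, South 4.
Hamilton: East 5, North 8, Central 3, Highland 5, South 4.
Highland gets 6 under Adams and 5 under Hamilton.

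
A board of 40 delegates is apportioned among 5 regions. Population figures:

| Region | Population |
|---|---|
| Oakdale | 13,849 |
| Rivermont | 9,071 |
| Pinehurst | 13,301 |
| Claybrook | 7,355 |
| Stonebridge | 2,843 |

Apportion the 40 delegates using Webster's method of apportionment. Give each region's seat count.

Oakdale 12, Rivermont 8, Pinehurst 12, Claybrook 6, Stonebridge 2

Standard divisor 46419/40 ≈ 1160.475; standard quotas: Oakdale 11.934, Rivermont 7.817, Pinehurst 11.462, Claybrook 6.338, Stonebridge 2.450.
Rounding to the nearest integer gives 12, 8, 11, 6, 2 = 39 seats, so the divisor must be adjusted.
With modified divisor 1150: modified quotas Oakdale 12.043, Rivermont 7.888, Pinehurst 11.566, Claybrook 6.396, Stonebridge 2.472.
Rounding to the nearest integer: Oakdale 12, Rivermont 8, Pinehurst 12, Claybrook 6, Stonebridge 2 (total 40).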